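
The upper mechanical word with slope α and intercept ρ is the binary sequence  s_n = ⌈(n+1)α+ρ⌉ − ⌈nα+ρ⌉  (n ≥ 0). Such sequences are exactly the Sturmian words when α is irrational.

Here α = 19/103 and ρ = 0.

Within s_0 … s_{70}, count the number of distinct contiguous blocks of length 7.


8

t_n = ⌈(n·19)/103⌉ for n = 0 … 71:
  n=0…9: ⌈0/103⌉=0 ⌈19/103⌉=1 ⌈38/103⌉=1 ⌈57/103⌉=1 ⌈76/103⌉=1 ⌈95/103⌉=1 ⌈114/103⌉=2 ⌈133/103⌉=2 ⌈152/103⌉=2 ⌈171/103⌉=2
  n=10…19: ⌈190/103⌉=2 ⌈209/103⌉=3 ⌈228/103⌉=3 ⌈247/103⌉=3 ⌈266/103⌉=3 ⌈285/103⌉=3 ⌈304/103⌉=3 ⌈323/103⌉=4 ⌈342/103⌉=4 ⌈361/103⌉=4
  n=20…29: ⌈380/103⌉=4 ⌈399/103⌉=4 ⌈418/103⌉=5 ⌈437/103⌉=5 ⌈456/103⌉=5 ⌈475/103⌉=5 ⌈494/103⌉=5 ⌈513/103⌉=5 ⌈532/103⌉=6 ⌈551/103⌉=6
  n=30…39: ⌈570/103⌉=6 ⌈589/103⌉=6 ⌈608/103⌉=6 ⌈627/103⌉=7 ⌈646/103⌉=7 ⌈665/103⌉=7 ⌈684/103⌉=7 ⌈703/103⌉=7 ⌈722/103⌉=8 ⌈741/103⌉=8
  n=40…49: ⌈760/103⌉=8 ⌈779/103⌉=8 ⌈798/103⌉=8 ⌈817/103⌉=8 ⌈836/103⌉=9 ⌈855/103⌉=9 ⌈874/103⌉=9 ⌈893/103⌉=9 ⌈912/103⌉=9 ⌈931/103⌉=10
  n=50…59: ⌈950/103⌉=10 ⌈969/103⌉=10 ⌈988/103⌉=10 ⌈1007/103⌉=10 ⌈1026/103⌉=10 ⌈1045/103⌉=11 ⌈1064/103⌉=11 ⌈1083/103⌉=11 ⌈1102/103⌉=11 ⌈1121/103⌉=11
  n=60…69: ⌈1140/103⌉=12 ⌈1159/103⌉=12 ⌈1178/103⌉=12 ⌈1197/103⌉=12 ⌈1216/103⌉=12 ⌈1235/103⌉=12 ⌈1254/103⌉=13 ⌈1273/103⌉=13 ⌈1292/103⌉=13 ⌈1311/103⌉=13
  n=70…71: ⌈1330/103⌉=13 ⌈1349/103⌉=14
s_n = t_(n+1) − t_n for n = 0 … 70 gives
prefix = 10000100001000001000010000010000100001000001000010000010000100000100001
slide a length-7 window over [0..6] … [64..70] (65 windows); first occurrence of each distinct factor:
  [  0..  6] 1000010
  [  1..  7] 0000100
  [  2..  8] 0001000
  [  3..  9] 0010000
  [  4.. 10] 0100001
  [  9.. 15] 0100000
  [ 10.. 16] 1000001
  [ 11.. 17] 0000010
  (the other 57 windows repeat one of these)
distinct factors: {0000010, 0000100, 0001000, 0010000, 0100000, 0100001, 1000001, 1000010}
count = 8  (Sturmian bound for length 7 is 8)


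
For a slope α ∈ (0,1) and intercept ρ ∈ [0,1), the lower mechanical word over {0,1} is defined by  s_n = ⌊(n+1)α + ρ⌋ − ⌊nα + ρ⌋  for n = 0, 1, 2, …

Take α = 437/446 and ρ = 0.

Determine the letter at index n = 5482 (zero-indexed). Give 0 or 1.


(n+1)α + ρ = (5483·437) / 446 = 2396071/446
nα + ρ     = (5482·437) / 446 = 2395634/446
⌊2396071/446⌋ = 5372,  ⌊2395634/446⌋ = 5371
s_{5482} = 5372 − 5371 = 1

1


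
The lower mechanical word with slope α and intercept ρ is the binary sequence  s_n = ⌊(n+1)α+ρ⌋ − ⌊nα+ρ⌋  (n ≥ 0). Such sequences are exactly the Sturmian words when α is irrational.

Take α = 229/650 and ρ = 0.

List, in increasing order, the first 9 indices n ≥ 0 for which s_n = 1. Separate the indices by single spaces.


n=0: ⌊229/650⌋−⌊0/650⌋ = 0−0 = 0
n=1: ⌊458/650⌋−⌊229/650⌋ = 0−0 = 0
n=2: ⌊687/650⌋−⌊458/650⌋ = 1−0 = 1  ← one
n=3: ⌊916/650⌋−⌊687/650⌋ = 1−1 = 0
n=4: ⌊1145/650⌋−⌊916/650⌋ = 1−1 = 0
n=5: ⌊1374/650⌋−⌊1145/650⌋ = 2−1 = 1  ← one
n=6: ⌊1603/650⌋−⌊1374/650⌋ = 2−2 = 0
n=7: ⌊1832/650⌋−⌊1603/650⌋ = 2−2 = 0
n=8: ⌊2061/650⌋−⌊1832/650⌋ = 3−2 = 1  ← one
n=9: ⌊2290/650⌋−⌊2061/650⌋ = 3−3 = 0
n=10: ⌊2519/650⌋−⌊2290/650⌋ = 3−3 = 0
n=11: ⌊2748/650⌋−⌊2519/650⌋ = 4−3 = 1  ← one
n=12: ⌊2977/650⌋−⌊2748/650⌋ = 4−4 = 0
n=13: ⌊3206/650⌋−⌊2977/650⌋ = 4−4 = 0
n=14: ⌊3435/650⌋−⌊3206/650⌋ = 5−4 = 1  ← one
n=15: ⌊3664/650⌋−⌊3435/650⌋ = 5−5 = 0
n=16: ⌊3893/650⌋−⌊3664/650⌋ = 5−5 = 0
n=17: ⌊4122/650⌋−⌊3893/650⌋ = 6−5 = 1  ← one
n=18: ⌊4351/650⌋−⌊4122/650⌋ = 6−6 = 0
n=19: ⌊4580/650⌋−⌊4351/650⌋ = 7−6 = 1  ← one
n=20: ⌊4809/650⌋−⌊4580/650⌋ = 7−7 = 0
n=21: ⌊5038/650⌋−⌊4809/650⌋ = 7−7 = 0
n=22: ⌊5267/650⌋−⌊5038/650⌋ = 8−7 = 1  ← one
n=23: ⌊5496/650⌋−⌊5267/650⌋ = 8−8 = 0
n=24: ⌊5725/650⌋−⌊5496/650⌋ = 8−8 = 0
n=25: ⌊5954/650⌋−⌊5725/650⌋ = 9−8 = 1  ← one
positions of the first 9 ones: 2 5 8 11 14 17 19 22 25

2 5 8 11 14 17 19 22 25


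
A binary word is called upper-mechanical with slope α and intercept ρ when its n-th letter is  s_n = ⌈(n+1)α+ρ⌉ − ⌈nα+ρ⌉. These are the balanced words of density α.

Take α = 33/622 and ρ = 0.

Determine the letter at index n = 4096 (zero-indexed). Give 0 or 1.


0

(n+1)α + ρ = (4097·33) / 622 = 135201/622
nα + ρ     = (4096·33) / 622 = 135168/622
⌈135201/622⌉ = 218,  ⌈135168/622⌉ = 218
s_{4096} = 218 − 218 = 0


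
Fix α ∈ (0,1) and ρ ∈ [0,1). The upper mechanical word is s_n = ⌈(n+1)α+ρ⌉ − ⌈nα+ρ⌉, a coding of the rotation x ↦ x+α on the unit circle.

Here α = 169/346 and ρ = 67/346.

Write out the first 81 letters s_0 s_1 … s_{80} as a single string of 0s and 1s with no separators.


010101010101010100101010101010101010101010101010101010101010010101010101010101010

n=0: ⌈(1·169+67)/346⌉ − ⌈(0·169+67)/346⌉ = ⌈236/346⌉ − ⌈67/346⌉ = 1 − 1 = 0
n=1: ⌈(2·169+67)/346⌉ − ⌈(1·169+67)/346⌉ = ⌈405/346⌉ − ⌈236/346⌉ = 2 − 1 = 1
n=2: ⌈(3·169+67)/346⌉ − ⌈(2·169+67)/346⌉ = ⌈574/346⌉ − ⌈405/346⌉ = 2 − 2 = 0
n=3: ⌈(4·169+67)/346⌉ − ⌈(3·169+67)/346⌉ = ⌈743/346⌉ − ⌈574/346⌉ = 3 − 2 = 1
n=4: ⌈(5·169+67)/346⌉ − ⌈(4·169+67)/346⌉ = ⌈912/346⌉ − ⌈743/346⌉ = 3 − 3 = 0
n=5: ⌈(6·169+67)/346⌉ − ⌈(5·169+67)/346⌉ = ⌈1081/346⌉ − ⌈912/346⌉ = 4 − 3 = 1
n=6: ⌈(7·169+67)/346⌉ − ⌈(6·169+67)/346⌉ = ⌈1250/346⌉ − ⌈1081/346⌉ = 4 − 4 = 0
n=7: ⌈(8·169+67)/346⌉ − ⌈(7·169+67)/346⌉ = ⌈1419/346⌉ − ⌈1250/346⌉ = 5 − 4 = 1
n=8: ⌈(9·169+67)/346⌉ − ⌈(8·169+67)/346⌉ = ⌈1588/346⌉ − ⌈1419/346⌉ = 5 − 5 = 0
n=9: ⌈(10·169+67)/346⌉ − ⌈(9·169+67)/346⌉ = ⌈1757/346⌉ − ⌈1588/346⌉ = 6 − 5 = 1
n=10: ⌈(11·169+67)/346⌉ − ⌈(10·169+67)/346⌉ = ⌈1926/346⌉ − ⌈1757/346⌉ = 6 − 6 = 0
n=11: ⌈(12·169+67)/346⌉ − ⌈(11·169+67)/346⌉ = ⌈2095/346⌉ − ⌈1926/346⌉ = 7 − 6 = 1
n=12: ⌈(13·169+67)/346⌉ − ⌈(12·169+67)/346⌉ = ⌈2264/346⌉ − ⌈2095/346⌉ = 7 − 7 = 0
n=13: ⌈(14·169+67)/346⌉ − ⌈(13·169+67)/346⌉ = ⌈2433/346⌉ − ⌈2264/346⌉ = 8 − 7 = 1
n=14: ⌈(15·169+67)/346⌉ − ⌈(14·169+67)/346⌉ = ⌈2602/346⌉ − ⌈2433/346⌉ = 8 − 8 = 0
n=15: ⌈(16·169+67)/346⌉ − ⌈(15·169+67)/346⌉ = ⌈2771/346⌉ − ⌈2602/346⌉ = 9 − 8 = 1
n=16: ⌈(17·169+67)/346⌉ − ⌈(16·169+67)/346⌉ = ⌈2940/346⌉ − ⌈2771/346⌉ = 9 − 9 = 0
n=17: ⌈(18·169+67)/346⌉ − ⌈(17·169+67)/346⌉ = ⌈3109/346⌉ − ⌈2940/346⌉ = 9 − 9 = 0
n=18: ⌈(19·169+67)/346⌉ − ⌈(18·169+67)/346⌉ = ⌈3278/346⌉ − ⌈3109/346⌉ = 10 − 9 = 1
n=19: ⌈(20·169+67)/346⌉ − ⌈(19·169+67)/346⌉ = ⌈3447/346⌉ − ⌈3278/346⌉ = 10 − 10 = 0
n=20: ⌈(21·169+67)/346⌉ − ⌈(20·169+67)/346⌉ = ⌈3616/346⌉ − ⌈3447/346⌉ = 11 − 10 = 1
n=21: ⌈(22·169+67)/346⌉ − ⌈(21·169+67)/346⌉ = ⌈3785/346⌉ − ⌈3616/346⌉ = 11 − 11 = 0
n=22: ⌈(23·169+67)/346⌉ − ⌈(22·169+67)/346⌉ = ⌈3954/346⌉ − ⌈3785/346⌉ = 12 − 11 = 1
n=23: ⌈(24·169+67)/346⌉ − ⌈(23·169+67)/346⌉ = ⌈4123/346⌉ − ⌈3954/346⌉ = 12 − 12 = 0
n=24: ⌈(25·169+67)/346⌉ − ⌈(24·169+67)/346⌉ = ⌈4292/346⌉ − ⌈4123/346⌉ = 13 − 12 = 1
n=25: ⌈(26·169+67)/346⌉ − ⌈(25·169+67)/346⌉ = ⌈4461/346⌉ − ⌈4292/346⌉ = 13 − 13 = 0
n=26: ⌈(27·169+67)/346⌉ − ⌈(26·169+67)/346⌉ = ⌈4630/346⌉ − ⌈4461/346⌉ = 14 − 13 = 1
n=27: ⌈(28·169+67)/346⌉ − ⌈(27·169+67)/346⌉ = ⌈4799/346⌉ − ⌈4630/346⌉ = 14 − 14 = 0
n=28: ⌈(29·169+67)/346⌉ − ⌈(28·169+67)/346⌉ = ⌈4968/346⌉ − ⌈4799/346⌉ = 15 − 14 = 1
n=29: ⌈(30·169+67)/346⌉ − ⌈(29·169+67)/346⌉ = ⌈5137/346⌉ − ⌈4968/346⌉ = 15 − 15 = 0
n=30: ⌈(31·169+67)/346⌉ − ⌈(30·169+67)/346⌉ = ⌈5306/346⌉ − ⌈5137/346⌉ = 16 − 15 = 1
n=31: ⌈(32·169+67)/346⌉ − ⌈(31·169+67)/346⌉ = ⌈5475/346⌉ − ⌈5306/346⌉ = 16 − 16 = 0
n=32: ⌈(33·169+67)/346⌉ − ⌈(32·169+67)/346⌉ = ⌈5644/346⌉ − ⌈5475/346⌉ = 17 − 16 = 1
n=33: ⌈(34·169+67)/346⌉ − ⌈(33·169+67)/346⌉ = ⌈5813/346⌉ − ⌈5644/346⌉ = 17 − 17 = 0
n=34: ⌈(35·169+67)/346⌉ − ⌈(34·169+67)/346⌉ = ⌈5982/346⌉ − ⌈5813/346⌉ = 18 − 17 = 1
n=35: ⌈(36·169+67)/346⌉ − ⌈(35·169+67)/346⌉ = ⌈6151/346⌉ − ⌈5982/346⌉ = 18 − 18 = 0
n=36: ⌈(37·169+67)/346⌉ − ⌈(36·169+67)/346⌉ = ⌈6320/346⌉ − ⌈6151/346⌉ = 19 − 18 = 1
n=37: ⌈(38·169+67)/346⌉ − ⌈(37·169+67)/346⌉ = ⌈6489/346⌉ − ⌈6320/346⌉ = 19 − 19 = 0
n=38: ⌈(39·169+67)/346⌉ − ⌈(38·169+67)/346⌉ = ⌈6658/346⌉ − ⌈6489/346⌉ = 20 − 19 = 1
n=39: ⌈(40·169+67)/346⌉ − ⌈(39·169+67)/346⌉ = ⌈6827/346⌉ − ⌈6658/346⌉ = 20 − 20 = 0
n=40: ⌈(41·169+67)/346⌉ − ⌈(40·169+67)/346⌉ = ⌈6996/346⌉ − ⌈6827/346⌉ = 21 − 20 = 1
n=41: ⌈(42·169+67)/346⌉ − ⌈(41·169+67)/346⌉ = ⌈7165/346⌉ − ⌈6996/346⌉ = 21 − 21 = 0
n=42: ⌈(43·169+67)/346⌉ − ⌈(42·169+67)/346⌉ = ⌈7334/346⌉ − ⌈7165/346⌉ = 22 − 21 = 1
n=43: ⌈(44·169+67)/346⌉ − ⌈(43·169+67)/346⌉ = ⌈7503/346⌉ − ⌈7334/346⌉ = 22 − 22 = 0
n=44: ⌈(45·169+67)/346⌉ − ⌈(44·169+67)/346⌉ = ⌈7672/346⌉ − ⌈7503/346⌉ = 23 − 22 = 1
n=45: ⌈(46·169+67)/346⌉ − ⌈(45·169+67)/346⌉ = ⌈7841/346⌉ − ⌈7672/346⌉ = 23 − 23 = 0
n=46: ⌈(47·169+67)/346⌉ − ⌈(46·169+67)/346⌉ = ⌈8010/346⌉ − ⌈7841/346⌉ = 24 − 23 = 1
n=47: ⌈(48·169+67)/346⌉ − ⌈(47·169+67)/346⌉ = ⌈8179/346⌉ − ⌈8010/346⌉ = 24 − 24 = 0
n=48: ⌈(49·169+67)/346⌉ − ⌈(48·169+67)/346⌉ = ⌈8348/346⌉ − ⌈8179/346⌉ = 25 − 24 = 1
n=49: ⌈(50·169+67)/346⌉ − ⌈(49·169+67)/346⌉ = ⌈8517/346⌉ − ⌈8348/346⌉ = 25 − 25 = 0
n=50: ⌈(51·169+67)/346⌉ − ⌈(50·169+67)/346⌉ = ⌈8686/346⌉ − ⌈8517/346⌉ = 26 − 25 = 1
n=51: ⌈(52·169+67)/346⌉ − ⌈(51·169+67)/346⌉ = ⌈8855/346⌉ − ⌈8686/346⌉ = 26 − 26 = 0
n=52: ⌈(53·169+67)/346⌉ − ⌈(52·169+67)/346⌉ = ⌈9024/346⌉ − ⌈8855/346⌉ = 27 − 26 = 1
n=53: ⌈(54·169+67)/346⌉ − ⌈(53·169+67)/346⌉ = ⌈9193/346⌉ − ⌈9024/346⌉ = 27 − 27 = 0
n=54: ⌈(55·169+67)/346⌉ − ⌈(54·169+67)/346⌉ = ⌈9362/346⌉ − ⌈9193/346⌉ = 28 − 27 = 1
n=55: ⌈(56·169+67)/346⌉ − ⌈(55·169+67)/346⌉ = ⌈9531/346⌉ − ⌈9362/346⌉ = 28 − 28 = 0
n=56: ⌈(57·169+67)/346⌉ − ⌈(56·169+67)/346⌉ = ⌈9700/346⌉ − ⌈9531/346⌉ = 29 − 28 = 1
n=57: ⌈(58·169+67)/346⌉ − ⌈(57·169+67)/346⌉ = ⌈9869/346⌉ − ⌈9700/346⌉ = 29 − 29 = 0
n=58: ⌈(59·169+67)/346⌉ − ⌈(58·169+67)/346⌉ = ⌈10038/346⌉ − ⌈9869/346⌉ = 30 − 29 = 1
n=59: ⌈(60·169+67)/346⌉ − ⌈(59·169+67)/346⌉ = ⌈10207/346⌉ − ⌈10038/346⌉ = 30 − 30 = 0
n=60: ⌈(61·169+67)/346⌉ − ⌈(60·169+67)/346⌉ = ⌈10376/346⌉ − ⌈10207/346⌉ = 30 − 30 = 0
n=61: ⌈(62·169+67)/346⌉ − ⌈(61·169+67)/346⌉ = ⌈10545/346⌉ − ⌈10376/346⌉ = 31 − 30 = 1
n=62: ⌈(63·169+67)/346⌉ − ⌈(62·169+67)/346⌉ = ⌈10714/346⌉ − ⌈10545/346⌉ = 31 − 31 = 0
n=63: ⌈(64·169+67)/346⌉ − ⌈(63·169+67)/346⌉ = ⌈10883/346⌉ − ⌈10714/346⌉ = 32 − 31 = 1
n=64: ⌈(65·169+67)/346⌉ − ⌈(64·169+67)/346⌉ = ⌈11052/346⌉ − ⌈10883/346⌉ = 32 − 32 = 0
n=65: ⌈(66·169+67)/346⌉ − ⌈(65·169+67)/346⌉ = ⌈11221/346⌉ − ⌈11052/346⌉ = 33 − 32 = 1
n=66: ⌈(67·169+67)/346⌉ − ⌈(66·169+67)/346⌉ = ⌈11390/346⌉ − ⌈11221/346⌉ = 33 − 33 = 0
n=67: ⌈(68·169+67)/346⌉ − ⌈(67·169+67)/346⌉ = ⌈11559/346⌉ − ⌈11390/346⌉ = 34 − 33 = 1
n=68: ⌈(69·169+67)/346⌉ − ⌈(68·169+67)/346⌉ = ⌈11728/346⌉ − ⌈11559/346⌉ = 34 − 34 = 0
n=69: ⌈(70·169+67)/346⌉ − ⌈(69·169+67)/346⌉ = ⌈11897/346⌉ − ⌈11728/346⌉ = 35 − 34 = 1
n=70: ⌈(71·169+67)/346⌉ − ⌈(70·169+67)/346⌉ = ⌈12066/346⌉ − ⌈11897/346⌉ = 35 − 35 = 0
n=71: ⌈(72·169+67)/346⌉ − ⌈(71·169+67)/346⌉ = ⌈12235/346⌉ − ⌈12066/346⌉ = 36 − 35 = 1
n=72: ⌈(73·169+67)/346⌉ − ⌈(72·169+67)/346⌉ = ⌈12404/346⌉ − ⌈12235/346⌉ = 36 − 36 = 0
n=73: ⌈(74·169+67)/346⌉ − ⌈(73·169+67)/346⌉ = ⌈12573/346⌉ − ⌈12404/346⌉ = 37 − 36 = 1
n=74: ⌈(75·169+67)/346⌉ − ⌈(74·169+67)/346⌉ = ⌈12742/346⌉ − ⌈12573/346⌉ = 37 − 37 = 0
n=75: ⌈(76·169+67)/346⌉ − ⌈(75·169+67)/346⌉ = ⌈12911/346⌉ − ⌈12742/346⌉ = 38 − 37 = 1
n=76: ⌈(77·169+67)/346⌉ − ⌈(76·169+67)/346⌉ = ⌈13080/346⌉ − ⌈12911/346⌉ = 38 − 38 = 0
n=77: ⌈(78·169+67)/346⌉ − ⌈(77·169+67)/346⌉ = ⌈13249/346⌉ − ⌈13080/346⌉ = 39 − 38 = 1
n=78: ⌈(79·169+67)/346⌉ − ⌈(78·169+67)/346⌉ = ⌈13418/346⌉ − ⌈13249/346⌉ = 39 − 39 = 0
n=79: ⌈(80·169+67)/346⌉ − ⌈(79·169+67)/346⌉ = ⌈13587/346⌉ − ⌈13418/346⌉ = 40 − 39 = 1
n=80: ⌈(81·169+67)/346⌉ − ⌈(80·169+67)/346⌉ = ⌈13756/346⌉ − ⌈13587/346⌉ = 40 − 40 = 0


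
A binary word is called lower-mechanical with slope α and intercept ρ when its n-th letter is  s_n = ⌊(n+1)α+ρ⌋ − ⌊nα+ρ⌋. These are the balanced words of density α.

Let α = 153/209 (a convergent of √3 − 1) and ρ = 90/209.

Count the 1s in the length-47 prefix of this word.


#1s = Σ_{n=0}^{46} s_n = Σ_{n=0}^{46} (⌊(n+1)α+ρ⌋ − ⌊nα+ρ⌋)
the sum telescopes: every ⌊nα+ρ⌋ with 0 < n < 47 appears once with + and once with −, leaving ⌊47α+ρ⌋ − ⌊0·α+ρ⌋
47α + ρ = (47·153 + 90) / 209 = 7281/209
ρ = 90/209
⌊7281/209⌋ = 34,  ⌊90/209⌋ = 0
#1s = 34 − 0 = 34

34


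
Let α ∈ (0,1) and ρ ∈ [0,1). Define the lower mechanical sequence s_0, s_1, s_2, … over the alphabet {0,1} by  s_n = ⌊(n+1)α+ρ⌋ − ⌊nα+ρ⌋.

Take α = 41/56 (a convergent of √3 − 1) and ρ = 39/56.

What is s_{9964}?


(n+1)α + ρ = (9965·41 + 39) / 56 = 408604/56
nα + ρ     = (9964·41 + 39) / 56 = 408563/56
⌊408604/56⌋ = 7296,  ⌊408563/56⌋ = 7295
s_{9964} = 7296 − 7295 = 1

1


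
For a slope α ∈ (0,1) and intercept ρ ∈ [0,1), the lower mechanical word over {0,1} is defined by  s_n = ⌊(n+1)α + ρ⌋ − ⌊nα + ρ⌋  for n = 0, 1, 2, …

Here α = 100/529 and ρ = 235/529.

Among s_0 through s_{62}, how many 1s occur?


12

#1s = Σ_{n=0}^{62} s_n = Σ_{n=0}^{62} (⌊(n+1)α+ρ⌋ − ⌊nα+ρ⌋)
the sum telescopes: every ⌊nα+ρ⌋ with 0 < n < 63 appears once with + and once with −, leaving ⌊63α+ρ⌋ − ⌊0·α+ρ⌋
63α + ρ = (63·100 + 235) / 529 = 6535/529
ρ = 235/529
⌊6535/529⌋ = 12,  ⌊235/529⌋ = 0
#1s = 12 − 0 = 12


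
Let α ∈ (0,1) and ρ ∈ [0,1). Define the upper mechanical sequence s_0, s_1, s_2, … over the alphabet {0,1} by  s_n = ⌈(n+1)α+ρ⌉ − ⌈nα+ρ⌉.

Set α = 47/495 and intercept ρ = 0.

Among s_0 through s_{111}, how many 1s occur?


11

#1s = Σ_{n=0}^{111} s_n = Σ_{n=0}^{111} (⌈(n+1)α+ρ⌉ − ⌈nα+ρ⌉)
the sum telescopes: every ⌈nα+ρ⌉ with 0 < n < 112 appears once with + and once with −, leaving ⌈112α+ρ⌉ − ⌈0·α+ρ⌉
112α + ρ = (112·47) / 495 = 5264/495
ρ = 0/495
⌈5264/495⌉ = 11,  ⌈0/495⌉ = 0
#1s = 11 − 0 = 11


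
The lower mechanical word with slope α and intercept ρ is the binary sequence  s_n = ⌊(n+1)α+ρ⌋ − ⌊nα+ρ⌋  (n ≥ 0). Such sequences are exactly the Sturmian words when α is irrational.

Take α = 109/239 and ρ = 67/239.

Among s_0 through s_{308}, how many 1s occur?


141

#1s = Σ_{n=0}^{308} s_n = Σ_{n=0}^{308} (⌊(n+1)α+ρ⌋ − ⌊nα+ρ⌋)
the sum telescopes: every ⌊nα+ρ⌋ with 0 < n < 309 appears once with + and once with −, leaving ⌊309α+ρ⌋ − ⌊0·α+ρ⌋
309α + ρ = (309·109 + 67) / 239 = 33748/239
ρ = 67/239
⌊33748/239⌋ = 141,  ⌊67/239⌋ = 0
#1s = 141 − 0 = 141


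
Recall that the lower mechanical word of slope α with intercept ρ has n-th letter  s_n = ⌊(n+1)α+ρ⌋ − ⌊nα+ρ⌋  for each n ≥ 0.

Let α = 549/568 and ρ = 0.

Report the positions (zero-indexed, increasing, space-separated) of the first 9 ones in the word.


1 2 3 4 5 6 7 8 9

n=0: ⌊549/568⌋−⌊0/568⌋ = 0−0 = 0
n=1: ⌊1098/568⌋−⌊549/568⌋ = 1−0 = 1  ← one
n=2: ⌊1647/568⌋−⌊1098/568⌋ = 2−1 = 1  ← one
n=3: ⌊2196/568⌋−⌊1647/568⌋ = 3−2 = 1  ← one
n=4: ⌊2745/568⌋−⌊2196/568⌋ = 4−3 = 1  ← one
n=5: ⌊3294/568⌋−⌊2745/568⌋ = 5−4 = 1  ← one
n=6: ⌊3843/568⌋−⌊3294/568⌋ = 6−5 = 1  ← one
n=7: ⌊4392/568⌋−⌊3843/568⌋ = 7−6 = 1  ← one
n=8: ⌊4941/568⌋−⌊4392/568⌋ = 8−7 = 1  ← one
n=9: ⌊5490/568⌋−⌊4941/568⌋ = 9−8 = 1  ← one
positions of the first 9 ones: 1 2 3 4 5 6 7 8 9


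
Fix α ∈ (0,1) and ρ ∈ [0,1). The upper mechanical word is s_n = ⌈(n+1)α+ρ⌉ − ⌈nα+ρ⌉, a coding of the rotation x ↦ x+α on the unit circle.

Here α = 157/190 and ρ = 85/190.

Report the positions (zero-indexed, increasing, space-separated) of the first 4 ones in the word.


n=0: ⌈242/190⌉−⌈85/190⌉ = 2−1 = 1  ← one
n=1: ⌈399/190⌉−⌈242/190⌉ = 3−2 = 1  ← one
n=2: ⌈556/190⌉−⌈399/190⌉ = 3−3 = 0
n=3: ⌈713/190⌉−⌈556/190⌉ = 4−3 = 1  ← one
n=4: ⌈870/190⌉−⌈713/190⌉ = 5−4 = 1  ← one
positions of the first 4 ones: 0 1 3 4

0 1 3 4


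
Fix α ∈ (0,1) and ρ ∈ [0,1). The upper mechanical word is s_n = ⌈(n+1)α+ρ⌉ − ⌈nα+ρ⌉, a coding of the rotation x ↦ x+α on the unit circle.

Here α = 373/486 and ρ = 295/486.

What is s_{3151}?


1

(n+1)α + ρ = (3152·373 + 295) / 486 = 1175991/486
nα + ρ     = (3151·373 + 295) / 486 = 1175618/486
⌈1175991/486⌉ = 2420,  ⌈1175618/486⌉ = 2419
s_{3151} = 2420 − 2419 = 1


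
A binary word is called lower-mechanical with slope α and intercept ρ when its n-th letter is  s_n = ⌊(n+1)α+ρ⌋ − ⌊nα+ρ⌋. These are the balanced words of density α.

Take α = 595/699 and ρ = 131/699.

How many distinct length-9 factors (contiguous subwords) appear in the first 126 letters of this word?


10

t_n = ⌊(n·595+131)/699⌋ for n = 0 … 126:
  n=0…9: ⌊131/699⌋=0 ⌊726/699⌋=1 ⌊1321/699⌋=1 ⌊1916/699⌋=2 ⌊2511/699⌋=3 ⌊3106/699⌋=4 ⌊3701/699⌋=5 ⌊4296/699⌋=6 ⌊4891/699⌋=6 ⌊5486/699⌋=7
  n=10…19: ⌊6081/699⌋=8 ⌊6676/699⌋=9 ⌊7271/699⌋=10 ⌊7866/699⌋=11 ⌊8461/699⌋=12 ⌊9056/699⌋=12 ⌊9651/699⌋=13 ⌊10246/699⌋=14 ⌊10841/699⌋=15 ⌊11436/699⌋=16
  n=20…29: ⌊12031/699⌋=17 ⌊12626/699⌋=18 ⌊13221/699⌋=18 ⌊13816/699⌋=19 ⌊14411/699⌋=20 ⌊15006/699⌋=21 ⌊15601/699⌋=22 ⌊16196/699⌋=23 ⌊16791/699⌋=24 ⌊17386/699⌋=24
  n=30…39: ⌊17981/699⌋=25 ⌊18576/699⌋=26 ⌊19171/699⌋=27 ⌊19766/699⌋=28 ⌊20361/699⌋=29 ⌊20956/699⌋=29 ⌊21551/699⌋=30 ⌊22146/699⌋=31 ⌊22741/699⌋=32 ⌊23336/699⌋=33
  n=40…49: ⌊23931/699⌋=34 ⌊24526/699⌋=35 ⌊25121/699⌋=35 ⌊25716/699⌋=36 ⌊26311/699⌋=37 ⌊26906/699⌋=38 ⌊27501/699⌋=39 ⌊28096/699⌋=40 ⌊28691/699⌋=41 ⌊29286/699⌋=41
  n=50…59: ⌊29881/699⌋=42 ⌊30476/699⌋=43 ⌊31071/699⌋=44 ⌊31666/699⌋=45 ⌊32261/699⌋=46 ⌊32856/699⌋=47 ⌊33451/699⌋=47 ⌊34046/699⌋=48 ⌊34641/699⌋=49 ⌊35236/699⌋=50
  n=60…69: ⌊35831/699⌋=51 ⌊36426/699⌋=52 ⌊37021/699⌋=52 ⌊37616/699⌋=53 ⌊38211/699⌋=54 ⌊38806/699⌋=55 ⌊39401/699⌋=56 ⌊39996/699⌋=57 ⌊40591/699⌋=58 ⌊41186/699⌋=58
  n=70…79: ⌊41781/699⌋=59 ⌊42376/699⌋=60 ⌊42971/699⌋=61 ⌊43566/699⌋=62 ⌊44161/699⌋=63 ⌊44756/699⌋=64 ⌊45351/699⌋=64 ⌊45946/699⌋=65 ⌊46541/699⌋=66 ⌊47136/699⌋=67
  n=80…89: ⌊47731/699⌋=68 ⌊48326/699⌋=69 ⌊48921/699⌋=69 ⌊49516/699⌋=70 ⌊50111/699⌋=71 ⌊50706/699⌋=72 ⌊51301/699⌋=73 ⌊51896/699⌋=74 ⌊52491/699⌋=75 ⌊53086/699⌋=75
  n=90…99: ⌊53681/699⌋=76 ⌊54276/699⌋=77 ⌊54871/699⌋=78 ⌊55466/699⌋=79 ⌊56061/699⌋=80 ⌊56656/699⌋=81 ⌊57251/699⌋=81 ⌊57846/699⌋=82 ⌊58441/699⌋=83 ⌊59036/699⌋=84
  n=100…109: ⌊59631/699⌋=85 ⌊60226/699⌋=86 ⌊60821/699⌋=87 ⌊61416/699⌋=87 ⌊62011/699⌋=88 ⌊62606/699⌋=89 ⌊63201/699⌋=90 ⌊63796/699⌋=91 ⌊64391/699⌋=92 ⌊64986/699⌋=92
  n=110…119: ⌊65581/699⌋=93 ⌊66176/699⌋=94 ⌊66771/699⌋=95 ⌊67366/699⌋=96 ⌊67961/699⌋=97 ⌊68556/699⌋=98 ⌊69151/699⌋=98 ⌊69746/699⌋=99 ⌊70341/699⌋=100 ⌊70936/699⌋=101
  n=120…126: ⌊71531/699⌋=102 ⌊72126/699⌋=103 ⌊72721/699⌋=104 ⌊73316/699⌋=104 ⌊73911/699⌋=105 ⌊74506/699⌋=106 ⌊75101/699⌋=107
s_n = t_(n+1) − t_n for n = 0 … 125 gives
prefix = 101111101111110111111011111101111101111110111111011111101111101111110111111011111011111101111110111111011111011111101111110111
slide a length-9 window over [0..8] … [117..125] (118 windows); first occurrence of each distinct factor:
  [  0..  8] 101111101
  [  1..  9] 011111011
  [  2.. 10] 111110111
  [  3.. 11] 111101111
  [  4.. 12] 111011111
  [  5.. 13] 110111111
  [  6.. 14] 101111110
  [  7.. 15] 011111101
  [  8.. 16] 111111011
  [ 26.. 34] 110111110
  (the other 108 windows repeat one of these)
distinct factors: {011111011, 011111101, 101111101, 101111110, 110111110, 110111111, 111011111, 111101111, 111110111, 111111011}
count = 10  (Sturmian bound for length 9 is 10)


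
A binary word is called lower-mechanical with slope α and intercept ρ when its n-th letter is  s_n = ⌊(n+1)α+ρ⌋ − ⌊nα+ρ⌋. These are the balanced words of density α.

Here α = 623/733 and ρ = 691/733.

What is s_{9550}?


1

(n+1)α + ρ = (9551·623 + 691) / 733 = 5950964/733
nα + ρ     = (9550·623 + 691) / 733 = 5950341/733
⌊5950964/733⌋ = 8118,  ⌊5950341/733⌋ = 8117
s_{9550} = 8118 − 8117 = 1


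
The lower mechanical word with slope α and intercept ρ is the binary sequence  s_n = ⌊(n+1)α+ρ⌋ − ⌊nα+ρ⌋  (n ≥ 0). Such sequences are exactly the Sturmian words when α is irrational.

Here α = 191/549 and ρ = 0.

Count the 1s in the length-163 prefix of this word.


#1s = Σ_{n=0}^{162} s_n = Σ_{n=0}^{162} (⌊(n+1)α+ρ⌋ − ⌊nα+ρ⌋)
the sum telescopes: every ⌊nα+ρ⌋ with 0 < n < 163 appears once with + and once with −, leaving ⌊163α+ρ⌋ − ⌊0·α+ρ⌋
163α + ρ = (163·191) / 549 = 31133/549
ρ = 0/549
⌊31133/549⌋ = 56,  ⌊0/549⌋ = 0
#1s = 56 − 0 = 56

56


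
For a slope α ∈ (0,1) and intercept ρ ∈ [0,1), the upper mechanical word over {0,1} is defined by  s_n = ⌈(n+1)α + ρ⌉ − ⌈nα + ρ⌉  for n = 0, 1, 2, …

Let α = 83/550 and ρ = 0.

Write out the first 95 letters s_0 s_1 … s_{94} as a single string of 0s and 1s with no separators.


10000010000001000001000000100000010000010000001000000100000100000010000010000001000000100000100

n=0: ⌈(1·83)/550⌉ − ⌈(0·83)/550⌉ = ⌈83/550⌉ − ⌈0/550⌉ = 1 − 0 = 1
n=1: ⌈(2·83)/550⌉ − ⌈(1·83)/550⌉ = ⌈166/550⌉ − ⌈83/550⌉ = 1 − 1 = 0
n=2: ⌈(3·83)/550⌉ − ⌈(2·83)/550⌉ = ⌈249/550⌉ − ⌈166/550⌉ = 1 − 1 = 0
n=3: ⌈(4·83)/550⌉ − ⌈(3·83)/550⌉ = ⌈332/550⌉ − ⌈249/550⌉ = 1 − 1 = 0
n=4: ⌈(5·83)/550⌉ − ⌈(4·83)/550⌉ = ⌈415/550⌉ − ⌈332/550⌉ = 1 − 1 = 0
n=5: ⌈(6·83)/550⌉ − ⌈(5·83)/550⌉ = ⌈498/550⌉ − ⌈415/550⌉ = 1 − 1 = 0
n=6: ⌈(7·83)/550⌉ − ⌈(6·83)/550⌉ = ⌈581/550⌉ − ⌈498/550⌉ = 2 − 1 = 1
n=7: ⌈(8·83)/550⌉ − ⌈(7·83)/550⌉ = ⌈664/550⌉ − ⌈581/550⌉ = 2 − 2 = 0
n=8: ⌈(9·83)/550⌉ − ⌈(8·83)/550⌉ = ⌈747/550⌉ − ⌈664/550⌉ = 2 − 2 = 0
n=9: ⌈(10·83)/550⌉ − ⌈(9·83)/550⌉ = ⌈830/550⌉ − ⌈747/550⌉ = 2 − 2 = 0
n=10: ⌈(11·83)/550⌉ − ⌈(10·83)/550⌉ = ⌈913/550⌉ − ⌈830/550⌉ = 2 − 2 = 0
n=11: ⌈(12·83)/550⌉ − ⌈(11·83)/550⌉ = ⌈996/550⌉ − ⌈913/550⌉ = 2 − 2 = 0
n=12: ⌈(13·83)/550⌉ − ⌈(12·83)/550⌉ = ⌈1079/550⌉ − ⌈996/550⌉ = 2 − 2 = 0
n=13: ⌈(14·83)/550⌉ − ⌈(13·83)/550⌉ = ⌈1162/550⌉ − ⌈1079/550⌉ = 3 − 2 = 1
n=14: ⌈(15·83)/550⌉ − ⌈(14·83)/550⌉ = ⌈1245/550⌉ − ⌈1162/550⌉ = 3 − 3 = 0
n=15: ⌈(16·83)/550⌉ − ⌈(15·83)/550⌉ = ⌈1328/550⌉ − ⌈1245/550⌉ = 3 − 3 = 0
n=16: ⌈(17·83)/550⌉ − ⌈(16·83)/550⌉ = ⌈1411/550⌉ − ⌈1328/550⌉ = 3 − 3 = 0
n=17: ⌈(18·83)/550⌉ − ⌈(17·83)/550⌉ = ⌈1494/550⌉ − ⌈1411/550⌉ = 3 − 3 = 0
n=18: ⌈(19·83)/550⌉ − ⌈(18·83)/550⌉ = ⌈1577/550⌉ − ⌈1494/550⌉ = 3 − 3 = 0
n=19: ⌈(20·83)/550⌉ − ⌈(19·83)/550⌉ = ⌈1660/550⌉ − ⌈1577/550⌉ = 4 − 3 = 1
n=20: ⌈(21·83)/550⌉ − ⌈(20·83)/550⌉ = ⌈1743/550⌉ − ⌈1660/550⌉ = 4 − 4 = 0
n=21: ⌈(22·83)/550⌉ − ⌈(21·83)/550⌉ = ⌈1826/550⌉ − ⌈1743/550⌉ = 4 − 4 = 0
n=22: ⌈(23·83)/550⌉ − ⌈(22·83)/550⌉ = ⌈1909/550⌉ − ⌈1826/550⌉ = 4 − 4 = 0
n=23: ⌈(24·83)/550⌉ − ⌈(23·83)/550⌉ = ⌈1992/550⌉ − ⌈1909/550⌉ = 4 − 4 = 0
n=24: ⌈(25·83)/550⌉ − ⌈(24·83)/550⌉ = ⌈2075/550⌉ − ⌈1992/550⌉ = 4 − 4 = 0
n=25: ⌈(26·83)/550⌉ − ⌈(25·83)/550⌉ = ⌈2158/550⌉ − ⌈2075/550⌉ = 4 − 4 = 0
n=26: ⌈(27·83)/550⌉ − ⌈(26·83)/550⌉ = ⌈2241/550⌉ − ⌈2158/550⌉ = 5 − 4 = 1
n=27: ⌈(28·83)/550⌉ − ⌈(27·83)/550⌉ = ⌈2324/550⌉ − ⌈2241/550⌉ = 5 − 5 = 0
n=28: ⌈(29·83)/550⌉ − ⌈(28·83)/550⌉ = ⌈2407/550⌉ − ⌈2324/550⌉ = 5 − 5 = 0
n=29: ⌈(30·83)/550⌉ − ⌈(29·83)/550⌉ = ⌈2490/550⌉ − ⌈2407/550⌉ = 5 − 5 = 0
n=30: ⌈(31·83)/550⌉ − ⌈(30·83)/550⌉ = ⌈2573/550⌉ − ⌈2490/550⌉ = 5 − 5 = 0
n=31: ⌈(32·83)/550⌉ − ⌈(31·83)/550⌉ = ⌈2656/550⌉ − ⌈2573/550⌉ = 5 − 5 = 0
n=32: ⌈(33·83)/550⌉ − ⌈(32·83)/550⌉ = ⌈2739/550⌉ − ⌈2656/550⌉ = 5 − 5 = 0
n=33: ⌈(34·83)/550⌉ − ⌈(33·83)/550⌉ = ⌈2822/550⌉ − ⌈2739/550⌉ = 6 − 5 = 1
n=34: ⌈(35·83)/550⌉ − ⌈(34·83)/550⌉ = ⌈2905/550⌉ − ⌈2822/550⌉ = 6 − 6 = 0
n=35: ⌈(36·83)/550⌉ − ⌈(35·83)/550⌉ = ⌈2988/550⌉ − ⌈2905/550⌉ = 6 − 6 = 0
n=36: ⌈(37·83)/550⌉ − ⌈(36·83)/550⌉ = ⌈3071/550⌉ − ⌈2988/550⌉ = 6 − 6 = 0
n=37: ⌈(38·83)/550⌉ − ⌈(37·83)/550⌉ = ⌈3154/550⌉ − ⌈3071/550⌉ = 6 − 6 = 0
n=38: ⌈(39·83)/550⌉ − ⌈(38·83)/550⌉ = ⌈3237/550⌉ − ⌈3154/550⌉ = 6 − 6 = 0
n=39: ⌈(40·83)/550⌉ − ⌈(39·83)/550⌉ = ⌈3320/550⌉ − ⌈3237/550⌉ = 7 − 6 = 1
n=40: ⌈(41·83)/550⌉ − ⌈(40·83)/550⌉ = ⌈3403/550⌉ − ⌈3320/550⌉ = 7 − 7 = 0
n=41: ⌈(42·83)/550⌉ − ⌈(41·83)/550⌉ = ⌈3486/550⌉ − ⌈3403/550⌉ = 7 − 7 = 0
n=42: ⌈(43·83)/550⌉ − ⌈(42·83)/550⌉ = ⌈3569/550⌉ − ⌈3486/550⌉ = 7 − 7 = 0
n=43: ⌈(44·83)/550⌉ − ⌈(43·83)/550⌉ = ⌈3652/550⌉ − ⌈3569/550⌉ = 7 − 7 = 0
n=44: ⌈(45·83)/550⌉ − ⌈(44·83)/550⌉ = ⌈3735/550⌉ − ⌈3652/550⌉ = 7 − 7 = 0
n=45: ⌈(46·83)/550⌉ − ⌈(45·83)/550⌉ = ⌈3818/550⌉ − ⌈3735/550⌉ = 7 − 7 = 0
n=46: ⌈(47·83)/550⌉ − ⌈(46·83)/550⌉ = ⌈3901/550⌉ − ⌈3818/550⌉ = 8 − 7 = 1
n=47: ⌈(48·83)/550⌉ − ⌈(47·83)/550⌉ = ⌈3984/550⌉ − ⌈3901/550⌉ = 8 − 8 = 0
n=48: ⌈(49·83)/550⌉ − ⌈(48·83)/550⌉ = ⌈4067/550⌉ − ⌈3984/550⌉ = 8 − 8 = 0
n=49: ⌈(50·83)/550⌉ − ⌈(49·83)/550⌉ = ⌈4150/550⌉ − ⌈4067/550⌉ = 8 − 8 = 0
n=50: ⌈(51·83)/550⌉ − ⌈(50·83)/550⌉ = ⌈4233/550⌉ − ⌈4150/550⌉ = 8 − 8 = 0
n=51: ⌈(52·83)/550⌉ − ⌈(51·83)/550⌉ = ⌈4316/550⌉ − ⌈4233/550⌉ = 8 − 8 = 0
n=52: ⌈(53·83)/550⌉ − ⌈(52·83)/550⌉ = ⌈4399/550⌉ − ⌈4316/550⌉ = 8 − 8 = 0
n=53: ⌈(54·83)/550⌉ − ⌈(53·83)/550⌉ = ⌈4482/550⌉ − ⌈4399/550⌉ = 9 − 8 = 1
n=54: ⌈(55·83)/550⌉ − ⌈(54·83)/550⌉ = ⌈4565/550⌉ − ⌈4482/550⌉ = 9 − 9 = 0
n=55: ⌈(56·83)/550⌉ − ⌈(55·83)/550⌉ = ⌈4648/550⌉ − ⌈4565/550⌉ = 9 − 9 = 0
n=56: ⌈(57·83)/550⌉ − ⌈(56·83)/550⌉ = ⌈4731/550⌉ − ⌈4648/550⌉ = 9 − 9 = 0
n=57: ⌈(58·83)/550⌉ − ⌈(57·83)/550⌉ = ⌈4814/550⌉ − ⌈4731/550⌉ = 9 − 9 = 0
n=58: ⌈(59·83)/550⌉ − ⌈(58·83)/550⌉ = ⌈4897/550⌉ − ⌈4814/550⌉ = 9 − 9 = 0
n=59: ⌈(60·83)/550⌉ − ⌈(59·83)/550⌉ = ⌈4980/550⌉ − ⌈4897/550⌉ = 10 − 9 = 1
n=60: ⌈(61·83)/550⌉ − ⌈(60·83)/550⌉ = ⌈5063/550⌉ − ⌈4980/550⌉ = 10 − 10 = 0
n=61: ⌈(62·83)/550⌉ − ⌈(61·83)/550⌉ = ⌈5146/550⌉ − ⌈5063/550⌉ = 10 − 10 = 0
n=62: ⌈(63·83)/550⌉ − ⌈(62·83)/550⌉ = ⌈5229/550⌉ − ⌈5146/550⌉ = 10 − 10 = 0
n=63: ⌈(64·83)/550⌉ − ⌈(63·83)/550⌉ = ⌈5312/550⌉ − ⌈5229/550⌉ = 10 − 10 = 0
n=64: ⌈(65·83)/550⌉ − ⌈(64·83)/550⌉ = ⌈5395/550⌉ − ⌈5312/550⌉ = 10 − 10 = 0
n=65: ⌈(66·83)/550⌉ − ⌈(65·83)/550⌉ = ⌈5478/550⌉ − ⌈5395/550⌉ = 10 − 10 = 0
n=66: ⌈(67·83)/550⌉ − ⌈(66·83)/550⌉ = ⌈5561/550⌉ − ⌈5478/550⌉ = 11 − 10 = 1
n=67: ⌈(68·83)/550⌉ − ⌈(67·83)/550⌉ = ⌈5644/550⌉ − ⌈5561/550⌉ = 11 − 11 = 0
n=68: ⌈(69·83)/550⌉ − ⌈(68·83)/550⌉ = ⌈5727/550⌉ − ⌈5644/550⌉ = 11 − 11 = 0
n=69: ⌈(70·83)/550⌉ − ⌈(69·83)/550⌉ = ⌈5810/550⌉ − ⌈5727/550⌉ = 11 − 11 = 0
n=70: ⌈(71·83)/550⌉ − ⌈(70·83)/550⌉ = ⌈5893/550⌉ − ⌈5810/550⌉ = 11 − 11 = 0
n=71: ⌈(72·83)/550⌉ − ⌈(71·83)/550⌉ = ⌈5976/550⌉ − ⌈5893/550⌉ = 11 − 11 = 0
n=72: ⌈(73·83)/550⌉ − ⌈(72·83)/550⌉ = ⌈6059/550⌉ − ⌈5976/550⌉ = 12 − 11 = 1
n=73: ⌈(74·83)/550⌉ − ⌈(73·83)/550⌉ = ⌈6142/550⌉ − ⌈6059/550⌉ = 12 − 12 = 0
n=74: ⌈(75·83)/550⌉ − ⌈(74·83)/550⌉ = ⌈6225/550⌉ − ⌈6142/550⌉ = 12 − 12 = 0
n=75: ⌈(76·83)/550⌉ − ⌈(75·83)/550⌉ = ⌈6308/550⌉ − ⌈6225/550⌉ = 12 − 12 = 0
n=76: ⌈(77·83)/550⌉ − ⌈(76·83)/550⌉ = ⌈6391/550⌉ − ⌈6308/550⌉ = 12 − 12 = 0
n=77: ⌈(78·83)/550⌉ − ⌈(77·83)/550⌉ = ⌈6474/550⌉ − ⌈6391/550⌉ = 12 − 12 = 0
n=78: ⌈(79·83)/550⌉ − ⌈(78·83)/550⌉ = ⌈6557/550⌉ − ⌈6474/550⌉ = 12 − 12 = 0
n=79: ⌈(80·83)/550⌉ − ⌈(79·83)/550⌉ = ⌈6640/550⌉ − ⌈6557/550⌉ = 13 − 12 = 1
n=80: ⌈(81·83)/550⌉ − ⌈(80·83)/550⌉ = ⌈6723/550⌉ − ⌈6640/550⌉ = 13 − 13 = 0
n=81: ⌈(82·83)/550⌉ − ⌈(81·83)/550⌉ = ⌈6806/550⌉ − ⌈6723/550⌉ = 13 − 13 = 0
n=82: ⌈(83·83)/550⌉ − ⌈(82·83)/550⌉ = ⌈6889/550⌉ − ⌈6806/550⌉ = 13 − 13 = 0
n=83: ⌈(84·83)/550⌉ − ⌈(83·83)/550⌉ = ⌈6972/550⌉ − ⌈6889/550⌉ = 13 − 13 = 0
n=84: ⌈(85·83)/550⌉ − ⌈(84·83)/550⌉ = ⌈7055/550⌉ − ⌈6972/550⌉ = 13 − 13 = 0
n=85: ⌈(86·83)/550⌉ − ⌈(85·83)/550⌉ = ⌈7138/550⌉ − ⌈7055/550⌉ = 13 − 13 = 0
n=86: ⌈(87·83)/550⌉ − ⌈(86·83)/550⌉ = ⌈7221/550⌉ − ⌈7138/550⌉ = 14 − 13 = 1
n=87: ⌈(88·83)/550⌉ − ⌈(87·83)/550⌉ = ⌈7304/550⌉ − ⌈7221/550⌉ = 14 − 14 = 0
n=88: ⌈(89·83)/550⌉ − ⌈(88·83)/550⌉ = ⌈7387/550⌉ − ⌈7304/550⌉ = 14 − 14 = 0
n=89: ⌈(90·83)/550⌉ − ⌈(89·83)/550⌉ = ⌈7470/550⌉ − ⌈7387/550⌉ = 14 − 14 = 0
n=90: ⌈(91·83)/550⌉ − ⌈(90·83)/550⌉ = ⌈7553/550⌉ − ⌈7470/550⌉ = 14 − 14 = 0
n=91: ⌈(92·83)/550⌉ − ⌈(91·83)/550⌉ = ⌈7636/550⌉ − ⌈7553/550⌉ = 14 − 14 = 0
n=92: ⌈(93·83)/550⌉ − ⌈(92·83)/550⌉ = ⌈7719/550⌉ − ⌈7636/550⌉ = 15 − 14 = 1
n=93: ⌈(94·83)/550⌉ − ⌈(93·83)/550⌉ = ⌈7802/550⌉ − ⌈7719/550⌉ = 15 − 15 = 0
n=94: ⌈(95·83)/550⌉ − ⌈(94·83)/550⌉ = ⌈7885/550⌉ − ⌈7802/550⌉ = 15 − 15 = 0


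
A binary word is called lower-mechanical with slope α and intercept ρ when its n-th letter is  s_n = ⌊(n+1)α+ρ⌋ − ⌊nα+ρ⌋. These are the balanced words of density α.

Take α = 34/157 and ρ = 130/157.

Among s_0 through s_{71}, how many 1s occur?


#1s = Σ_{n=0}^{71} s_n = Σ_{n=0}^{71} (⌊(n+1)α+ρ⌋ − ⌊nα+ρ⌋)
the sum telescopes: every ⌊nα+ρ⌋ with 0 < n < 72 appears once with + and once with −, leaving ⌊72α+ρ⌋ − ⌊0·α+ρ⌋
72α + ρ = (72·34 + 130) / 157 = 2578/157
ρ = 130/157
⌊2578/157⌋ = 16,  ⌊130/157⌋ = 0
#1s = 16 − 0 = 16

16


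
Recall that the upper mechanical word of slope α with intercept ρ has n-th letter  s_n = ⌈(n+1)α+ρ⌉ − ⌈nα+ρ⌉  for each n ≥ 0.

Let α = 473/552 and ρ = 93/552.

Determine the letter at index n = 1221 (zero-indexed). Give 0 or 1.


(n+1)α + ρ = (1222·473 + 93) / 552 = 578099/552
nα + ρ     = (1221·473 + 93) / 552 = 577626/552
⌈578099/552⌉ = 1048,  ⌈577626/552⌉ = 1047
s_{1221} = 1048 − 1047 = 1

1


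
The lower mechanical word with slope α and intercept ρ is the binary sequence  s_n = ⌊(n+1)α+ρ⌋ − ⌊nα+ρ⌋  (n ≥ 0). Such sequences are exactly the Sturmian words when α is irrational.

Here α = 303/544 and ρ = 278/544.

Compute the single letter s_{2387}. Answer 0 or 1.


0

(n+1)α + ρ = (2388·303 + 278) / 544 = 723842/544
nα + ρ     = (2387·303 + 278) / 544 = 723539/544
⌊723842/544⌋ = 1330,  ⌊723539/544⌋ = 1330
s_{2387} = 1330 − 1330 = 0


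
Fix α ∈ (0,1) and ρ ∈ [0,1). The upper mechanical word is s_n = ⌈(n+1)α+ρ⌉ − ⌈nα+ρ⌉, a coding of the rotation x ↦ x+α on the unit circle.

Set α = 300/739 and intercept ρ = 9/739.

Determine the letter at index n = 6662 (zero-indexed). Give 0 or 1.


0

(n+1)α + ρ = (6663·300 + 9) / 739 = 1998909/739
nα + ρ     = (6662·300 + 9) / 739 = 1998609/739
⌈1998909/739⌉ = 2705,  ⌈1998609/739⌉ = 2705
s_{6662} = 2705 − 2705 = 0


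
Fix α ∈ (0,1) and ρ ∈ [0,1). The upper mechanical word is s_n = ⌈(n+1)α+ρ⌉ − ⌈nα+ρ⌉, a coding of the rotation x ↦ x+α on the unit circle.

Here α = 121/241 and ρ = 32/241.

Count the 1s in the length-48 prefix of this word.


#1s = Σ_{n=0}^{47} s_n = Σ_{n=0}^{47} (⌈(n+1)α+ρ⌉ − ⌈nα+ρ⌉)
the sum telescopes: every ⌈nα+ρ⌉ with 0 < n < 48 appears once with + and once with −, leaving ⌈48α+ρ⌉ − ⌈0·α+ρ⌉
48α + ρ = (48·121 + 32) / 241 = 5840/241
ρ = 32/241
⌈5840/241⌉ = 25,  ⌈32/241⌉ = 1
#1s = 25 − 1 = 24

24


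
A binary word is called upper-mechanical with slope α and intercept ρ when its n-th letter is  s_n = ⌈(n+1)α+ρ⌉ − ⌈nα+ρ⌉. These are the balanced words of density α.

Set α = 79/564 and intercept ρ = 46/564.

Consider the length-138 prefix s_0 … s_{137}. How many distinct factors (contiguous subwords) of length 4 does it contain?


t_n = ⌈(n·79+46)/564⌉ for n = 0 … 138:
  n=0…9: ⌈46/564⌉=1 ⌈125/564⌉=1 ⌈204/564⌉=1 ⌈283/564⌉=1 ⌈362/564⌉=1 ⌈441/564⌉=1 ⌈520/564⌉=1 ⌈599/564⌉=2 ⌈678/564⌉=2 ⌈757/564⌉=2
  n=10…19: ⌈836/564⌉=2 ⌈915/564⌉=2 ⌈994/564⌉=2 ⌈1073/564⌉=2 ⌈1152/564⌉=3 ⌈1231/564⌉=3 ⌈1310/564⌉=3 ⌈1389/564⌉=3 ⌈1468/564⌉=3 ⌈1547/564⌉=3
  n=20…29: ⌈1626/564⌉=3 ⌈1705/564⌉=4 ⌈1784/564⌉=4 ⌈1863/564⌉=4 ⌈1942/564⌉=4 ⌈2021/564⌉=4 ⌈2100/564⌉=4 ⌈2179/564⌉=4 ⌈2258/564⌉=5 ⌈2337/564⌉=5
  n=30…39: ⌈2416/564⌉=5 ⌈2495/564⌉=5 ⌈2574/564⌉=5 ⌈2653/564⌉=5 ⌈2732/564⌉=5 ⌈2811/564⌉=5 ⌈2890/564⌉=6 ⌈2969/564⌉=6 ⌈3048/564⌉=6 ⌈3127/564⌉=6
  n=40…49: ⌈3206/564⌉=6 ⌈3285/564⌉=6 ⌈3364/564⌉=6 ⌈3443/564⌉=7 ⌈3522/564⌉=7 ⌈3601/564⌉=7 ⌈3680/564⌉=7 ⌈3759/564⌉=7 ⌈3838/564⌉=7 ⌈3917/564⌉=7
  n=50…59: ⌈3996/564⌉=8 ⌈4075/564⌉=8 ⌈4154/564⌉=8 ⌈4233/564⌉=8 ⌈4312/564⌉=8 ⌈4391/564⌉=8 ⌈4470/564⌉=8 ⌈4549/564⌉=9 ⌈4628/564⌉=9 ⌈4707/564⌉=9
  n=60…69: ⌈4786/564⌉=9 ⌈4865/564⌉=9 ⌈4944/564⌉=9 ⌈5023/564⌉=9 ⌈5102/564⌉=10 ⌈5181/564⌉=10 ⌈5260/564⌉=10 ⌈5339/564⌉=10 ⌈5418/564⌉=10 ⌈5497/564⌉=10
  n=70…79: ⌈5576/564⌉=10 ⌈5655/564⌉=11 ⌈5734/564⌉=11 ⌈5813/564⌉=11 ⌈5892/564⌉=11 ⌈5971/564⌉=11 ⌈6050/564⌉=11 ⌈6129/564⌉=11 ⌈6208/564⌉=12 ⌈6287/564⌉=12
  n=80…89: ⌈6366/564⌉=12 ⌈6445/564⌉=12 ⌈6524/564⌉=12 ⌈6603/564⌉=12 ⌈6682/564⌉=12 ⌈6761/564⌉=12 ⌈6840/564⌉=13 ⌈6919/564⌉=13 ⌈6998/564⌉=13 ⌈7077/564⌉=13
  n=90…99: ⌈7156/564⌉=13 ⌈7235/564⌉=13 ⌈7314/564⌉=13 ⌈7393/564⌉=14 ⌈7472/564⌉=14 ⌈7551/564⌉=14 ⌈7630/564⌉=14 ⌈7709/564⌉=14 ⌈7788/564⌉=14 ⌈7867/564⌉=14
  n=100…109: ⌈7946/564⌉=15 ⌈8025/564⌉=15 ⌈8104/564⌉=15 ⌈8183/564⌉=15 ⌈8262/564⌉=15 ⌈8341/564⌉=15 ⌈8420/564⌉=15 ⌈8499/564⌉=16 ⌈8578/564⌉=16 ⌈8657/564⌉=16
  n=110…119: ⌈8736/564⌉=16 ⌈8815/564⌉=16 ⌈8894/564⌉=16 ⌈8973/564⌉=16 ⌈9052/564⌉=17 ⌈9131/564⌉=17 ⌈9210/564⌉=17 ⌈9289/564⌉=17 ⌈9368/564⌉=17 ⌈9447/564⌉=17
  n=120…129: ⌈9526/564⌉=17 ⌈9605/564⌉=18 ⌈9684/564⌉=18 ⌈9763/564⌉=18 ⌈9842/564⌉=18 ⌈9921/564⌉=18 ⌈10000/564⌉=18 ⌈10079/564⌉=18 ⌈10158/564⌉=19 ⌈10237/564⌉=19
  n=130…138: ⌈10316/564⌉=19 ⌈10395/564⌉=19 ⌈10474/564⌉=19 ⌈10553/564⌉=19 ⌈10632/564⌉=19 ⌈10711/564⌉=19 ⌈10790/564⌉=20 ⌈10869/564⌉=20 ⌈10948/564⌉=20
s_n = t_(n+1) − t_n for n = 0 … 137 gives
prefix = 000000100000010000001000000100000001000000100000010000001000000100000010000001000000010000001000000100000010000001000000100000010000000100
slide a length-4 window over [0..3] … [134..137] (135 windows); first occurrence of each distinct factor:
  [  0..  3] 0000
  [  3..  6] 0001
  [  4..  7] 0010
  [  5..  8] 0100
  [  6..  9] 1000
  (the other 130 windows repeat one of these)
distinct factors: {0000, 0001, 0010, 0100, 1000}
count = 5  (Sturmian bound for length 4 is 5)

5


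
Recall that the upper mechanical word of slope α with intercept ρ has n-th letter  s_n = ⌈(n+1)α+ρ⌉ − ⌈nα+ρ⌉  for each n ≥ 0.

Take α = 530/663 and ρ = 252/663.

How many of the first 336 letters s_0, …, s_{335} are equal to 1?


268

#1s = Σ_{n=0}^{335} s_n = Σ_{n=0}^{335} (⌈(n+1)α+ρ⌉ − ⌈nα+ρ⌉)
the sum telescopes: every ⌈nα+ρ⌉ with 0 < n < 336 appears once with + and once with −, leaving ⌈336α+ρ⌉ − ⌈0·α+ρ⌉
336α + ρ = (336·530 + 252) / 663 = 178332/663
ρ = 252/663
⌈178332/663⌉ = 269,  ⌈252/663⌉ = 1
#1s = 269 − 1 = 268


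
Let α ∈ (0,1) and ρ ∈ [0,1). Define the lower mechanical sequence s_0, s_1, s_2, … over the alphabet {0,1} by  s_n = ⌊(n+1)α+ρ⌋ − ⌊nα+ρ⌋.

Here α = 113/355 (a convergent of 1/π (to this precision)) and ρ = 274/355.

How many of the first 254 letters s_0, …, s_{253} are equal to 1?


81

#1s = Σ_{n=0}^{253} s_n = Σ_{n=0}^{253} (⌊(n+1)α+ρ⌋ − ⌊nα+ρ⌋)
the sum telescopes: every ⌊nα+ρ⌋ with 0 < n < 254 appears once with + and once with −, leaving ⌊254α+ρ⌋ − ⌊0·α+ρ⌋
254α + ρ = (254·113 + 274) / 355 = 28976/355
ρ = 274/355
⌊28976/355⌋ = 81,  ⌊274/355⌋ = 0
#1s = 81 − 0 = 81
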